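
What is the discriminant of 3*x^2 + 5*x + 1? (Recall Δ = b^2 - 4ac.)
Δ = 13

For a quadratic a x^2 + b x + c the discriminant is Δ = b^2 - 4ac = (5)^2 - 4*(3)*(1) = 25 - (12) = 13.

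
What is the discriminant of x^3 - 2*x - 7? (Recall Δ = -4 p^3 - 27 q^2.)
Δ = -1291

For a depressed cubic x^3 + p x + q the discriminant is Δ = -4 p^3 - 27 q^2 = -4*(-2)^3 - 27*(-7)^2 = 32 - 1323 = -1291.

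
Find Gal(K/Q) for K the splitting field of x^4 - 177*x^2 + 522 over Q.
Gal(K/Q) = V_4 (Klein four-group, Z/2Z × Z/2Z)

f factors as (x^2 - 174)(x^2 - 3), so the splitting field is K = Q(sqrt(174), sqrt(3)). The elements 174, 3, 522 are all non-squares in Q, so sqrt(174) and sqrt(3) generate independent quadratic extensions. Thus [K:Q] = 4 and Gal(K/Q) is generated by the two order-2 automorphisms sqrt(174) ↦ -sqrt(174) and sqrt(3) ↦ -sqrt(3), giving V_4.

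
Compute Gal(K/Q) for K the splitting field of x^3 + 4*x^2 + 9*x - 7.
Gal(K/Q) = S_3 (symmetric group of order 6)

Compute the discriminant of x^3 + (4)*x^2 + (9)*x + (-7): Δ = -5687. Since Δ is not a rational square, the Galois group is not contained in A_3; it must be the full S_3 (irreducibility of the cubic rules out anything smaller).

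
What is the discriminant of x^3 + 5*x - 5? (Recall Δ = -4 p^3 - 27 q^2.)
Δ = -1175

For a depressed cubic x^3 + p x + q the discriminant is Δ = -4 p^3 - 27 q^2 = -4*(5)^3 - 27*(-5)^2 = -500 - 675 = -1175.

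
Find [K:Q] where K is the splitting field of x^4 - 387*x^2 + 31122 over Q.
[K:Q] = 4

f factors as (x^2 - 273)(x^2 - 114); the splitting field is K = Q(sqrt(273), sqrt(114)). Since 273, 114, and 31122 are all non-squares in Q, the three subfields Q(sqrt(273)), Q(sqrt(114)), Q(sqrt(31122)) are distinct degree-2 extensions, so [K:Q] = 4 (Klein four Galois group).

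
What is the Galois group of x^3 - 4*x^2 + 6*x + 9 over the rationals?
Gal(K/Q) = S_3 (symmetric group of order 6)

Compute the discriminant of x^3 + (-4)*x^2 + (6)*x + (9): Δ = -4059. Since Δ is not a rational square, the Galois group is not contained in A_3; it must be the full S_3 (irreducibility of the cubic rules out anything smaller).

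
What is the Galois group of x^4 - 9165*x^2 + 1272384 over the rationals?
Gal(K/Q) = Z/2Z (cyclic of order 2)

f factors as (x^2 - 9024)(x^2 - 141), so the splitting field is K = Q(sqrt(9024), sqrt(141)). The squarefree part of 9024 is 141 and the squarefree part of 141 is also 141, so sqrt(9024) and sqrt(141) are both rational multiples of sqrt(141). Hence Q(sqrt(9024)) = Q(sqrt(141)) = Q(sqrt(141)), and the splitting field collapses to a single degree-2 extension with Galois group Z/2Z.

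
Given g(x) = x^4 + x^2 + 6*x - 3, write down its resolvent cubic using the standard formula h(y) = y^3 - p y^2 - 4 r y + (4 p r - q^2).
h(y) = y^3 - y^2 + 12*y - 48

Identify coefficients: p = 1, q = 6, r = -3.
Plug into h(y) = y^3 - p y^2 - 4 r y + (4 p r - q^2):
  h(y) = y^3 - (1) y^2 - 4*(-3) y + (4*(1)*(-3) - (6)^2)
       = y^3 + (-1) y^2 + (12) y + (-48).
Simplifying: h(y) = y^3 - y^2 + 12*y - 48.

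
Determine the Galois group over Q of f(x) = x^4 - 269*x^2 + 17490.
Gal(K/Q) = V_4 (Klein four-group, Z/2Z × Z/2Z)

f factors as (x^2 - 110)(x^2 - 159), so the splitting field is K = Q(sqrt(110), sqrt(159)). The elements 110, 159, 17490 are all non-squares in Q, so sqrt(110) and sqrt(159) generate independent quadratic extensions. Thus [K:Q] = 4 and Gal(K/Q) is generated by the two order-2 automorphisms sqrt(110) ↦ -sqrt(110) and sqrt(159) ↦ -sqrt(159), giving V_4.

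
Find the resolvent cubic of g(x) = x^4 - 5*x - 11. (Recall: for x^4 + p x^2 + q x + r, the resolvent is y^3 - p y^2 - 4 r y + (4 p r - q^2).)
h(y) = y^3 + 44*y - 25

Identify coefficients: p = 0, q = -5, r = -11.
Plug into h(y) = y^3 - p y^2 - 4 r y + (4 p r - q^2):
  h(y) = y^3 - (0) y^2 - 4*(-11) y + (4*(0)*(-11) - (-5)^2)
       = y^3 + (0) y^2 + (44) y + (-25).
Simplifying: h(y) = y^3 + 44*y - 25.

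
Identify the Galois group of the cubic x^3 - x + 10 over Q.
Gal(K/Q) = S_3 (symmetric group of order 6)

Compute the discriminant of x^3 + (0)*x^2 + (-1)*x + (10): Δ = -2696. Since Δ is not a rational square, the Galois group is not contained in A_3; it must be the full S_3 (irreducibility of the cubic rules out anything smaller).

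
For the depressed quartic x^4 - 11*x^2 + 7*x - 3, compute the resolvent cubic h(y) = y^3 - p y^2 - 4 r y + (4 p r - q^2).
h(y) = y^3 + 11*y^2 + 12*y + 83

Identify coefficients: p = -11, q = 7, r = -3.
Plug into h(y) = y^3 - p y^2 - 4 r y + (4 p r - q^2):
  h(y) = y^3 - (-11) y^2 - 4*(-3) y + (4*(-11)*(-3) - (7)^2)
       = y^3 + (11) y^2 + (12) y + (83).
Simplifying: h(y) = y^3 + 11*y^2 + 12*y + 83.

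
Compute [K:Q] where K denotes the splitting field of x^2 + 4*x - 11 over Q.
[K:Q] = 2

The discriminant of x^2 + (4)*x + (-11) is b^2 - 4c = 16 - (-44) = 60. Since 60 is not a perfect square in Q, the polynomial is irreducible over Q. Its two roots generate a degree-2 extension, so [K:Q] = 2.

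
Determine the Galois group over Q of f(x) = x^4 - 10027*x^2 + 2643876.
Gal(K/Q) = Z/2Z (cyclic of order 2)

f factors as (x^2 - 271)(x^2 - 9756), so the splitting field is K = Q(sqrt(271), sqrt(9756)). The squarefree part of 271 is 271 and the squarefree part of 9756 is also 271, so sqrt(271) and sqrt(9756) are both rational multiples of sqrt(271). Hence Q(sqrt(271)) = Q(sqrt(9756)) = Q(sqrt(271)), and the splitting field collapses to a single degree-2 extension with Galois group Z/2Z.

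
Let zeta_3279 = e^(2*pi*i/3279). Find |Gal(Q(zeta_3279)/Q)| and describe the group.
|Gal(Q(zeta_3279)/Q)| = phi(3279) = 2184; group ≅ (Z/3279Z)^* ≅ Z/2Z × Z/1092Z

The n-th cyclotomic polynomial Φ_3279(x) is the minimal polynomial of zeta_3279 over Q and has degree phi(3279) = 2184. So Q(zeta_3279) is a degree-2184 Galois extension with Galois group (Z/3279Z)^*. By CRT, (Z/3279Z)^* ≅ (Z/3Z)^* × (Z/1093Z)^*. Each prime-power unit group is (Z/3Z)^* ≅ Z/2Z; (Z/1093Z)^* ≅ Z/1092Z. Hence Gal(Q(zeta_3279)/Q) ≅ Z/2Z × Z/1092Z.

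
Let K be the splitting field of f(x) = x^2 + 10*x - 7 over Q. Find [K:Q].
[K:Q] = 2

The discriminant of x^2 + (10)*x + (-7) is b^2 - 4c = 100 - (-28) = 128. Since 128 is not a perfect square in Q, the polynomial is irreducible over Q. Its two roots generate a degree-2 extension, so [K:Q] = 2.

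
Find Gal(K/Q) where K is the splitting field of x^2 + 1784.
Gal(K/Q) = Z/2Z (cyclic of order 2)

x^2 + 1784 is irreducible over Q since -1784 is not a rational square. The splitting field Q(sqrt(-1784)) has degree 2 over Q, and its unique nontrivial automorphism is sqrt(-1784) ↦ -sqrt(-1784). Hence Gal(Q(sqrt(-1784))/Q) = Z/2Z.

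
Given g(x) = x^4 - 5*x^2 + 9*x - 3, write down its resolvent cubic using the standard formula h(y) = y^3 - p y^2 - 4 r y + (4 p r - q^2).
h(y) = y^3 + 5*y^2 + 12*y - 21

Identify coefficients: p = -5, q = 9, r = -3.
Plug into h(y) = y^3 - p y^2 - 4 r y + (4 p r - q^2):
  h(y) = y^3 - (-5) y^2 - 4*(-3) y + (4*(-5)*(-3) - (9)^2)
       = y^3 + (5) y^2 + (12) y + (-21).
Simplifying: h(y) = y^3 + 5*y^2 + 12*y - 21.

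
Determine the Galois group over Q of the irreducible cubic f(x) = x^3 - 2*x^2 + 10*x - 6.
Gal(K/Q) = S_3 (symmetric group of order 6)

Compute the discriminant of x^3 + (-2)*x^2 + (10)*x + (-6): Δ = -2604. Since Δ is not a rational square, the Galois group is not contained in A_3; it must be the full S_3 (irreducibility of the cubic rules out anything smaller).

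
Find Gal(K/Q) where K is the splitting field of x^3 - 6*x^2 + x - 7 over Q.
Gal(K/Q) = S_3 (symmetric group of order 6)

Compute the discriminant of x^3 + (-6)*x^2 + (1)*x + (-7): Δ = -6583. Since Δ is not a rational square, the Galois group is not contained in A_3; it must be the full S_3 (irreducibility of the cubic rules out anything smaller).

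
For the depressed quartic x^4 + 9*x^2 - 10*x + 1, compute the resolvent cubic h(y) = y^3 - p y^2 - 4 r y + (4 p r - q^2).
h(y) = y^3 - 9*y^2 - 4*y - 64

Identify coefficients: p = 9, q = -10, r = 1.
Plug into h(y) = y^3 - p y^2 - 4 r y + (4 p r - q^2):
  h(y) = y^3 - (9) y^2 - 4*(1) y + (4*(9)*(1) - (-10)^2)
       = y^3 + (-9) y^2 + (-4) y + (-64).
Simplifying: h(y) = y^3 - 9*y^2 - 4*y - 64.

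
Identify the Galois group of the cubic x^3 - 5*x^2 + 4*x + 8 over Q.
Gal(K/Q) = S_3 (symmetric group of order 6)

Compute the discriminant of x^3 + (-5)*x^2 + (4)*x + (8): Δ = -464. Since Δ is not a rational square, the Galois group is not contained in A_3; it must be the full S_3 (irreducibility of the cubic rules out anything smaller).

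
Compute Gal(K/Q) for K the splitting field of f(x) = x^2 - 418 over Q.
Gal(K/Q) = Z/2Z (cyclic of order 2)

x^2 - 418 is irreducible over Q since 418 is not a rational square. The splitting field Q(sqrt(418)) has degree 2 over Q, and its unique nontrivial automorphism is sqrt(418) ↦ -sqrt(418). Hence Gal(Q(sqrt(418))/Q) = Z/2Z.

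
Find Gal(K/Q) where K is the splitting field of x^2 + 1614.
Gal(K/Q) = Z/2Z (cyclic of order 2)

x^2 + 1614 is irreducible over Q since -1614 is not a rational square. The splitting field Q(sqrt(-1614)) has degree 2 over Q, and its unique nontrivial automorphism is sqrt(-1614) ↦ -sqrt(-1614). Hence Gal(Q(sqrt(-1614))/Q) = Z/2Z.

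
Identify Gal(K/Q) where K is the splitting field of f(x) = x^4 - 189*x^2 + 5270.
Gal(K/Q) = V_4 (Klein four-group, Z/2Z × Z/2Z)

f factors as (x^2 - 155)(x^2 - 34), so the splitting field is K = Q(sqrt(155), sqrt(34)). The elements 155, 34, 5270 are all non-squares in Q, so sqrt(155) and sqrt(34) generate independent quadratic extensions. Thus [K:Q] = 4 and Gal(K/Q) is generated by the two order-2 automorphisms sqrt(155) ↦ -sqrt(155) and sqrt(34) ↦ -sqrt(34), giving V_4.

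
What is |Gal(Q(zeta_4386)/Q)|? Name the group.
|Gal(Q(zeta_4386)/Q)| = phi(4386) = 1344; group ≅ (Z/4386Z)^* ≅ Z/2Z × Z/16Z × Z/42Z

The n-th cyclotomic polynomial Φ_4386(x) is the minimal polynomial of zeta_4386 over Q and has degree phi(4386) = 1344. So Q(zeta_4386) is a degree-1344 Galois extension with Galois group (Z/4386Z)^*. By CRT, (Z/4386Z)^* ≅ (Z/2Z)^* × (Z/3Z)^* × (Z/17Z)^* × (Z/43Z)^*. Each prime-power unit group is (Z/2Z)^* ≅ trivial group (order 1); (Z/3Z)^* ≅ Z/2Z; (Z/17Z)^* ≅ Z/16Z; (Z/43Z)^* ≅ Z/42Z. Hence Gal(Q(zeta_4386)/Q) ≅ Z/2Z × Z/16Z × Z/42Z.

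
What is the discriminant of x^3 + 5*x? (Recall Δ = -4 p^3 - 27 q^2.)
Δ = -500

For a depressed cubic x^3 + p x + q the discriminant is Δ = -4 p^3 - 27 q^2 = -4*(5)^3 - 27*(0)^2 = -500 - 0 = -500.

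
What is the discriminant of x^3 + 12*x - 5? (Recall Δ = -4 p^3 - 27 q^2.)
Δ = -7587

For a depressed cubic x^3 + p x + q the discriminant is Δ = -4 p^3 - 27 q^2 = -4*(12)^3 - 27*(-5)^2 = -6912 - 675 = -7587.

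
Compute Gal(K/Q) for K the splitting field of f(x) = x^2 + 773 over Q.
Gal(K/Q) = Z/2Z (cyclic of order 2)

x^2 + 773 is irreducible over Q since -773 is not a rational square. The splitting field Q(sqrt(-773)) has degree 2 over Q, and its unique nontrivial automorphism is sqrt(-773) ↦ -sqrt(-773). Hence Gal(Q(sqrt(-773))/Q) = Z/2Z.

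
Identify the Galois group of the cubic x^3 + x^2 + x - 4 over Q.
Gal(K/Q) = S_3 (symmetric group of order 6)

Compute the discriminant of x^3 + (1)*x^2 + (1)*x + (-4): Δ = -491. Since Δ is not a rational square, the Galois group is not contained in A_3; it must be the full S_3 (irreducibility of the cubic rules out anything smaller).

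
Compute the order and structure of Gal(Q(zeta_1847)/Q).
|Gal(Q(zeta_1847)/Q)| = phi(1847) = 1846; group ≅ (Z/1847Z)^* ≅ Z/1846Z

The n-th cyclotomic polynomial Φ_1847(x) is the minimal polynomial of zeta_1847 over Q and has degree phi(1847) = 1846. So Q(zeta_1847) is a degree-1846 Galois extension with Galois group (Z/1847Z)^*. (Z/1847Z)^* is cyclic since 1847 is an odd prime power (or 4). Hence Gal(Q(zeta_1847)/Q) ≅ Z/1846Z.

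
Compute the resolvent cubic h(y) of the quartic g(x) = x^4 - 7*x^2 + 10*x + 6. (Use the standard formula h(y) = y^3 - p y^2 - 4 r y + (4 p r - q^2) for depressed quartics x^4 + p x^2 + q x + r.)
h(y) = y^3 + 7*y^2 - 24*y - 268

Identify coefficients: p = -7, q = 10, r = 6.
Plug into h(y) = y^3 - p y^2 - 4 r y + (4 p r - q^2):
  h(y) = y^3 - (-7) y^2 - 4*(6) y + (4*(-7)*(6) - (10)^2)
       = y^3 + (7) y^2 + (-24) y + (-268).
Simplifying: h(y) = y^3 + 7*y^2 - 24*y - 268.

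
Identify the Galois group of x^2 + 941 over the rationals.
Gal(K/Q) = Z/2Z (cyclic of order 2)

x^2 + 941 is irreducible over Q since -941 is not a rational square. The splitting field Q(sqrt(-941)) has degree 2 over Q, and its unique nontrivial automorphism is sqrt(-941) ↦ -sqrt(-941). Hence Gal(Q(sqrt(-941))/Q) = Z/2Z.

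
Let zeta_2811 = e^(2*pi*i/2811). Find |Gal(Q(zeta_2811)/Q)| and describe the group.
|Gal(Q(zeta_2811)/Q)| = phi(2811) = 1872; group ≅ (Z/2811Z)^* ≅ Z/2Z × Z/936Z

The n-th cyclotomic polynomial Φ_2811(x) is the minimal polynomial of zeta_2811 over Q and has degree phi(2811) = 1872. So Q(zeta_2811) is a degree-1872 Galois extension with Galois group (Z/2811Z)^*. By CRT, (Z/2811Z)^* ≅ (Z/3Z)^* × (Z/937Z)^*. Each prime-power unit group is (Z/3Z)^* ≅ Z/2Z; (Z/937Z)^* ≅ Z/936Z. Hence Gal(Q(zeta_2811)/Q) ≅ Z/2Z × Z/936Z.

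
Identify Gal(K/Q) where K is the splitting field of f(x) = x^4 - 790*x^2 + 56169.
Gal(K/Q) = Z/2Z (cyclic of order 2)

f factors as (x^2 - 79)(x^2 - 711), so the splitting field is K = Q(sqrt(79), sqrt(711)). The squarefree part of 79 is 79 and the squarefree part of 711 is also 79, so sqrt(79) and sqrt(711) are both rational multiples of sqrt(79). Hence Q(sqrt(79)) = Q(sqrt(711)) = Q(sqrt(79)), and the splitting field collapses to a single degree-2 extension with Galois group Z/2Z.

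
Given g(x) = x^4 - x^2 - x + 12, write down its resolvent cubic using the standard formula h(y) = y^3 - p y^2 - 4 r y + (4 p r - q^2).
h(y) = y^3 + y^2 - 48*y - 49

Identify coefficients: p = -1, q = -1, r = 12.
Plug into h(y) = y^3 - p y^2 - 4 r y + (4 p r - q^2):
  h(y) = y^3 - (-1) y^2 - 4*(12) y + (4*(-1)*(12) - (-1)^2)
       = y^3 + (1) y^2 + (-48) y + (-49).
Simplifying: h(y) = y^3 + y^2 - 48*y - 49.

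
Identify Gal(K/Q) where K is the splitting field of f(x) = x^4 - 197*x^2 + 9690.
Gal(K/Q) = V_4 (Klein four-group, Z/2Z × Z/2Z)

f factors as (x^2 - 102)(x^2 - 95), so the splitting field is K = Q(sqrt(102), sqrt(95)). The elements 102, 95, 9690 are all non-squares in Q, so sqrt(102) and sqrt(95) generate independent quadratic extensions. Thus [K:Q] = 4 and Gal(K/Q) is generated by the two order-2 automorphisms sqrt(102) ↦ -sqrt(102) and sqrt(95) ↦ -sqrt(95), giving V_4.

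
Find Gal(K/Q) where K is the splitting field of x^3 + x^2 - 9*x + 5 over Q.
Gal(K/Q) = S_3 (symmetric group of order 6)

Compute the discriminant of x^3 + (1)*x^2 + (-9)*x + (5): Δ = 1492. Since Δ is not a rational square, the Galois group is not contained in A_3; it must be the full S_3 (irreducibility of the cubic rules out anything smaller).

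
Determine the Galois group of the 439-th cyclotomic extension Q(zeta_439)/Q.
|Gal(Q(zeta_439)/Q)| = phi(439) = 438; group ≅ (Z/439Z)^* ≅ Z/438Z

The n-th cyclotomic polynomial Φ_439(x) is the minimal polynomial of zeta_439 over Q and has degree phi(439) = 438. So Q(zeta_439) is a degree-438 Galois extension with Galois group (Z/439Z)^*. (Z/439Z)^* is cyclic since 439 is an odd prime power (or 4). Hence Gal(Q(zeta_439)/Q) ≅ Z/438Z.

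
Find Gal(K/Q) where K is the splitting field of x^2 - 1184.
Gal(K/Q) = Z/2Z (cyclic of order 2)

x^2 - 1184 is irreducible over Q since 1184 is not a rational square. The splitting field Q(sqrt(1184)) has degree 2 over Q, and its unique nontrivial automorphism is sqrt(1184) ↦ -sqrt(1184). Hence Gal(Q(sqrt(1184))/Q) = Z/2Z.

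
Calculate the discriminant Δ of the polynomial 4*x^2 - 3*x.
Δ = 9

For a quadratic a x^2 + b x + c the discriminant is Δ = b^2 - 4ac = (-3)^2 - 4*(4)*(0) = 9 - (0) = 9.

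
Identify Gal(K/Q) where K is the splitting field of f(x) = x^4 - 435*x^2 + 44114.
Gal(K/Q) = V_4 (Klein four-group, Z/2Z × Z/2Z)

f factors as (x^2 - 274)(x^2 - 161), so the splitting field is K = Q(sqrt(274), sqrt(161)). The elements 274, 161, 44114 are all non-squares in Q, so sqrt(274) and sqrt(161) generate independent quadratic extensions. Thus [K:Q] = 4 and Gal(K/Q) is generated by the two order-2 automorphisms sqrt(274) ↦ -sqrt(274) and sqrt(161) ↦ -sqrt(161), giving V_4.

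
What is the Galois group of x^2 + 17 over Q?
Gal(K/Q) = Z/2Z (cyclic of order 2)

x^2 + 17 is irreducible over Q since -17 is not a rational square. The splitting field Q(sqrt(-17)) has degree 2 over Q, and its unique nontrivial automorphism is sqrt(-17) ↦ -sqrt(-17). Hence Gal(Q(sqrt(-17))/Q) = Z/2Z.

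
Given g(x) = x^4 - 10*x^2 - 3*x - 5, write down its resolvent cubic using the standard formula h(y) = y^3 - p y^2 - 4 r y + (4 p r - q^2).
h(y) = y^3 + 10*y^2 + 20*y + 191

Identify coefficients: p = -10, q = -3, r = -5.
Plug into h(y) = y^3 - p y^2 - 4 r y + (4 p r - q^2):
  h(y) = y^3 - (-10) y^2 - 4*(-5) y + (4*(-10)*(-5) - (-3)^2)
       = y^3 + (10) y^2 + (20) y + (191).
Simplifying: h(y) = y^3 + 10*y^2 + 20*y + 191.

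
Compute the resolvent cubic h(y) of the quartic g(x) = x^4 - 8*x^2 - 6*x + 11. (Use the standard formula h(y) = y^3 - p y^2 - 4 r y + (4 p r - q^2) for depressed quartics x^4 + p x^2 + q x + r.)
h(y) = y^3 + 8*y^2 - 44*y - 388

Identify coefficients: p = -8, q = -6, r = 11.
Plug into h(y) = y^3 - p y^2 - 4 r y + (4 p r - q^2):
  h(y) = y^3 - (-8) y^2 - 4*(11) y + (4*(-8)*(11) - (-6)^2)
       = y^3 + (8) y^2 + (-44) y + (-388).
Simplifying: h(y) = y^3 + 8*y^2 - 44*y - 388.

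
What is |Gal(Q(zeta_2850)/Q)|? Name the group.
|Gal(Q(zeta_2850)/Q)| = phi(2850) = 720; group ≅ (Z/2850Z)^* ≅ Z/2Z × Z/18Z × Z/20Z

The n-th cyclotomic polynomial Φ_2850(x) is the minimal polynomial of zeta_2850 over Q and has degree phi(2850) = 720. So Q(zeta_2850) is a degree-720 Galois extension with Galois group (Z/2850Z)^*. By CRT, (Z/2850Z)^* ≅ (Z/2Z)^* × (Z/3Z)^* × (Z/25Z)^* × (Z/19Z)^*. Each prime-power unit group is (Z/2Z)^* ≅ trivial group (order 1); (Z/3Z)^* ≅ Z/2Z; (Z/25Z)^* ≅ Z/20Z; (Z/19Z)^* ≅ Z/18Z. Hence Gal(Q(zeta_2850)/Q) ≅ Z/2Z × Z/18Z × Z/20Z.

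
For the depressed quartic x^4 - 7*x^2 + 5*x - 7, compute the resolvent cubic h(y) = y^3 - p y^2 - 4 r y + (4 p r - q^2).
h(y) = y^3 + 7*y^2 + 28*y + 171

Identify coefficients: p = -7, q = 5, r = -7.
Plug into h(y) = y^3 - p y^2 - 4 r y + (4 p r - q^2):
  h(y) = y^3 - (-7) y^2 - 4*(-7) y + (4*(-7)*(-7) - (5)^2)
       = y^3 + (7) y^2 + (28) y + (171).
Simplifying: h(y) = y^3 + 7*y^2 + 28*y + 171.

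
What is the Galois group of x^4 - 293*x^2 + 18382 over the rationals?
Gal(K/Q) = V_4 (Klein four-group, Z/2Z × Z/2Z)

f factors as (x^2 - 91)(x^2 - 202), so the splitting field is K = Q(sqrt(91), sqrt(202)). The elements 91, 202, 18382 are all non-squares in Q, so sqrt(91) and sqrt(202) generate independent quadratic extensions. Thus [K:Q] = 4 and Gal(K/Q) is generated by the two order-2 automorphisms sqrt(91) ↦ -sqrt(91) and sqrt(202) ↦ -sqrt(202), giving V_4.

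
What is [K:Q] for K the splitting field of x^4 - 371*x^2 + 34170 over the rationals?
[K:Q] = 4

f factors as (x^2 - 170)(x^2 - 201); the splitting field is K = Q(sqrt(170), sqrt(201)). Since 170, 201, and 34170 are all non-squares in Q, the three subfields Q(sqrt(170)), Q(sqrt(201)), Q(sqrt(34170)) are distinct degree-2 extensions, so [K:Q] = 4 (Klein four Galois group).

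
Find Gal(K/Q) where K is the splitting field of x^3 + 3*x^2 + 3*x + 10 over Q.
Gal(K/Q) = S_3 (symmetric group of order 6)

Compute the discriminant of x^3 + (3)*x^2 + (3)*x + (10): Δ = -2187. Since Δ is not a rational square, the Galois group is not contained in A_3; it must be the full S_3 (irreducibility of the cubic rules out anything smaller).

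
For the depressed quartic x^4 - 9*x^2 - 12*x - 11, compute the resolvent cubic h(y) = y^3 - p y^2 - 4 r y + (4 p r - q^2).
h(y) = y^3 + 9*y^2 + 44*y + 252

Identify coefficients: p = -9, q = -12, r = -11.
Plug into h(y) = y^3 - p y^2 - 4 r y + (4 p r - q^2):
  h(y) = y^3 - (-9) y^2 - 4*(-11) y + (4*(-9)*(-11) - (-12)^2)
       = y^3 + (9) y^2 + (44) y + (252).
Simplifying: h(y) = y^3 + 9*y^2 + 44*y + 252.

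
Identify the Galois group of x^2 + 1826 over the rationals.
Gal(K/Q) = Z/2Z (cyclic of order 2)

x^2 + 1826 is irreducible over Q since -1826 is not a rational square. The splitting field Q(sqrt(-1826)) has degree 2 over Q, and its unique nontrivial automorphism is sqrt(-1826) ↦ -sqrt(-1826). Hence Gal(Q(sqrt(-1826))/Q) = Z/2Z.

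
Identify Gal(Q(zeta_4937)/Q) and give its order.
|Gal(Q(zeta_4937)/Q)| = phi(4937) = 4936; group ≅ (Z/4937Z)^* ≅ Z/4936Z

The n-th cyclotomic polynomial Φ_4937(x) is the minimal polynomial of zeta_4937 over Q and has degree phi(4937) = 4936. So Q(zeta_4937) is a degree-4936 Galois extension with Galois group (Z/4937Z)^*. (Z/4937Z)^* is cyclic since 4937 is an odd prime power (or 4). Hence Gal(Q(zeta_4937)/Q) ≅ Z/4936Z.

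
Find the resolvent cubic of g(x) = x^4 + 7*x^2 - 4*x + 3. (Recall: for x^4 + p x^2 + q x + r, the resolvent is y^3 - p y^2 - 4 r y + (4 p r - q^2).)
h(y) = y^3 - 7*y^2 - 12*y + 68

Identify coefficients: p = 7, q = -4, r = 3.
Plug into h(y) = y^3 - p y^2 - 4 r y + (4 p r - q^2):
  h(y) = y^3 - (7) y^2 - 4*(3) y + (4*(7)*(3) - (-4)^2)
       = y^3 + (-7) y^2 + (-12) y + (68).
Simplifying: h(y) = y^3 - 7*y^2 - 12*y + 68.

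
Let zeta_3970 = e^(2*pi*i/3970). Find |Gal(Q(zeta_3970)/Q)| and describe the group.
|Gal(Q(zeta_3970)/Q)| = phi(3970) = 1584; group ≅ (Z/3970Z)^* ≅ Z/4Z × Z/396Z

The n-th cyclotomic polynomial Φ_3970(x) is the minimal polynomial of zeta_3970 over Q and has degree phi(3970) = 1584. So Q(zeta_3970) is a degree-1584 Galois extension with Galois group (Z/3970Z)^*. By CRT, (Z/3970Z)^* ≅ (Z/2Z)^* × (Z/5Z)^* × (Z/397Z)^*. Each prime-power unit group is (Z/2Z)^* ≅ trivial group (order 1); (Z/5Z)^* ≅ Z/4Z; (Z/397Z)^* ≅ Z/396Z. Hence Gal(Q(zeta_3970)/Q) ≅ Z/4Z × Z/396Z.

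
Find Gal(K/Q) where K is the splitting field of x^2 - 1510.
Gal(K/Q) = Z/2Z (cyclic of order 2)

x^2 - 1510 is irreducible over Q since 1510 is not a rational square. The splitting field Q(sqrt(1510)) has degree 2 over Q, and its unique nontrivial automorphism is sqrt(1510) ↦ -sqrt(1510). Hence Gal(Q(sqrt(1510))/Q) = Z/2Z.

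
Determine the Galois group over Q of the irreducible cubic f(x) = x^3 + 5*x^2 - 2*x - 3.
Gal(K/Q) = S_3 (symmetric group of order 6)

Compute the discriminant of x^3 + (5)*x^2 + (-2)*x + (-3): Δ = 1929. Since Δ is not a rational square, the Galois group is not contained in A_3; it must be the full S_3 (irreducibility of the cubic rules out anything smaller).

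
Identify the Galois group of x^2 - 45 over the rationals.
Gal(K/Q) = Z/2Z (cyclic of order 2)

x^2 - 45 is irreducible over Q since 45 is not a rational square. The splitting field Q(sqrt(45)) has degree 2 over Q, and its unique nontrivial automorphism is sqrt(45) ↦ -sqrt(45). Hence Gal(Q(sqrt(45))/Q) = Z/2Z.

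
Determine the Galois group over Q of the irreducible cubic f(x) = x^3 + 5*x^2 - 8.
Gal(K/Q) = S_3 (symmetric group of order 6)

Compute the discriminant of x^3 + (5)*x^2 + (0)*x + (-8): Δ = 2272. Since Δ is not a rational square, the Galois group is not contained in A_3; it must be the full S_3 (irreducibility of the cubic rules out anything smaller).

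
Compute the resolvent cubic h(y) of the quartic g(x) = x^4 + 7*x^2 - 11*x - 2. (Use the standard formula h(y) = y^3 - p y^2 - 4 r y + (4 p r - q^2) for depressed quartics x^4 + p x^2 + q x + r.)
h(y) = y^3 - 7*y^2 + 8*y - 177

Identify coefficients: p = 7, q = -11, r = -2.
Plug into h(y) = y^3 - p y^2 - 4 r y + (4 p r - q^2):
  h(y) = y^3 - (7) y^2 - 4*(-2) y + (4*(7)*(-2) - (-11)^2)
       = y^3 + (-7) y^2 + (8) y + (-177).
Simplifying: h(y) = y^3 - 7*y^2 + 8*y - 177.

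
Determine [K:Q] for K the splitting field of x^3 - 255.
[K:Q] = 6

x^3 - 255 has one real root r = 255^(1/3) and two complex roots r*zeta_3, r*zeta_3^2 where zeta_3 = e^(2*pi*i/3). The splitting field is Q(r, zeta_3). [Q(r):Q] = 3 and [Q(zeta_3):Q] = 2 with gcd = 1, so [Q(r, zeta_3):Q] = 3 * 2 = 6.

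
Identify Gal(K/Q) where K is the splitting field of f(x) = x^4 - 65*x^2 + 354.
Gal(K/Q) = V_4 (Klein four-group, Z/2Z × Z/2Z)

f factors as (x^2 - 59)(x^2 - 6), so the splitting field is K = Q(sqrt(59), sqrt(6)). The elements 59, 6, 354 are all non-squares in Q, so sqrt(59) and sqrt(6) generate independent quadratic extensions. Thus [K:Q] = 4 and Gal(K/Q) is generated by the two order-2 automorphisms sqrt(59) ↦ -sqrt(59) and sqrt(6) ↦ -sqrt(6), giving V_4.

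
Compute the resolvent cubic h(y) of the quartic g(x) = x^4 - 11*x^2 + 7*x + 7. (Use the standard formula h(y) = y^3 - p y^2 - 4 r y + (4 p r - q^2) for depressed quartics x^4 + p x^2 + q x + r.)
h(y) = y^3 + 11*y^2 - 28*y - 357

Identify coefficients: p = -11, q = 7, r = 7.
Plug into h(y) = y^3 - p y^2 - 4 r y + (4 p r - q^2):
  h(y) = y^3 - (-11) y^2 - 4*(7) y + (4*(-11)*(7) - (7)^2)
       = y^3 + (11) y^2 + (-28) y + (-357).
Simplifying: h(y) = y^3 + 11*y^2 - 28*y - 357.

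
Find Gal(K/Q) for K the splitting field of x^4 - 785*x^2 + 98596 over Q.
Gal(K/Q) = Z/2Z (cyclic of order 2)

f factors as (x^2 - 628)(x^2 - 157), so the splitting field is K = Q(sqrt(628), sqrt(157)). The squarefree part of 628 is 157 and the squarefree part of 157 is also 157, so sqrt(628) and sqrt(157) are both rational multiples of sqrt(157). Hence Q(sqrt(628)) = Q(sqrt(157)) = Q(sqrt(157)), and the splitting field collapses to a single degree-2 extension with Galois group Z/2Z.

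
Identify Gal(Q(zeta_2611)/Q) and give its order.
|Gal(Q(zeta_2611)/Q)| = phi(2611) = 2232; group ≅ (Z/2611Z)^* ≅ Z/6Z × Z/372Z

The n-th cyclotomic polynomial Φ_2611(x) is the minimal polynomial of zeta_2611 over Q and has degree phi(2611) = 2232. So Q(zeta_2611) is a degree-2232 Galois extension with Galois group (Z/2611Z)^*. By CRT, (Z/2611Z)^* ≅ (Z/7Z)^* × (Z/373Z)^*. Each prime-power unit group is (Z/7Z)^* ≅ Z/6Z; (Z/373Z)^* ≅ Z/372Z. Hence Gal(Q(zeta_2611)/Q) ≅ Z/6Z × Z/372Z.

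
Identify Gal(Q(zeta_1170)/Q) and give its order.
|Gal(Q(zeta_1170)/Q)| = phi(1170) = 288; group ≅ (Z/1170Z)^* ≅ Z/4Z × Z/6Z × Z/12Z

The n-th cyclotomic polynomial Φ_1170(x) is the minimal polynomial of zeta_1170 over Q and has degree phi(1170) = 288. So Q(zeta_1170) is a degree-288 Galois extension with Galois group (Z/1170Z)^*. By CRT, (Z/1170Z)^* ≅ (Z/2Z)^* × (Z/9Z)^* × (Z/5Z)^* × (Z/13Z)^*. Each prime-power unit group is (Z/2Z)^* ≅ trivial group (order 1); (Z/9Z)^* ≅ Z/6Z; (Z/5Z)^* ≅ Z/4Z; (Z/13Z)^* ≅ Z/12Z. Hence Gal(Q(zeta_1170)/Q) ≅ Z/4Z × Z/6Z × Z/12Z.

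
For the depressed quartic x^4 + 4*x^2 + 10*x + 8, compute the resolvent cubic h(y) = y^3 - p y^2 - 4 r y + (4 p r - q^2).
h(y) = y^3 - 4*y^2 - 32*y + 28

Identify coefficients: p = 4, q = 10, r = 8.
Plug into h(y) = y^3 - p y^2 - 4 r y + (4 p r - q^2):
  h(y) = y^3 - (4) y^2 - 4*(8) y + (4*(4)*(8) - (10)^2)
       = y^3 + (-4) y^2 + (-32) y + (28).
Simplifying: h(y) = y^3 - 4*y^2 - 32*y + 28.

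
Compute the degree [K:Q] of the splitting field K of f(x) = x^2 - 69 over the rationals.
[K:Q] = 2

The polynomial x^2 - 69 is irreducible over Q since 69 is not a perfect square. Its splitting field is Q(sqrt(69)), which has degree 2 over Q.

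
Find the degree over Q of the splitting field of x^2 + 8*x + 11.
[K:Q] = 2

The discriminant of x^2 + (8)*x + (11) is b^2 - 4c = 64 - (44) = 20. Since 20 is not a perfect square in Q, the polynomial is irreducible over Q. Its two roots generate a degree-2 extension, so [K:Q] = 2.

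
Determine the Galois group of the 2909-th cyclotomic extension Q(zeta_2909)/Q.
|Gal(Q(zeta_2909)/Q)| = phi(2909) = 2908; group ≅ (Z/2909Z)^* ≅ Z/2908Z

The n-th cyclotomic polynomial Φ_2909(x) is the minimal polynomial of zeta_2909 over Q and has degree phi(2909) = 2908. So Q(zeta_2909) is a degree-2908 Galois extension with Galois group (Z/2909Z)^*. (Z/2909Z)^* is cyclic since 2909 is an odd prime power (or 4). Hence Gal(Q(zeta_2909)/Q) ≅ Z/2908Z.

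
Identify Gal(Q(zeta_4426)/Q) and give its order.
|Gal(Q(zeta_4426)/Q)| = phi(4426) = 2212; group ≅ (Z/4426Z)^* ≅ Z/2212Z

The n-th cyclotomic polynomial Φ_4426(x) is the minimal polynomial of zeta_4426 over Q and has degree phi(4426) = 2212. So Q(zeta_4426) is a degree-2212 Galois extension with Galois group (Z/4426Z)^*. By CRT, (Z/4426Z)^* ≅ (Z/2Z)^* × (Z/2213Z)^*. Each prime-power unit group is (Z/2Z)^* ≅ trivial group (order 1); (Z/2213Z)^* ≅ Z/2212Z. Hence Gal(Q(zeta_4426)/Q) ≅ Z/2212Z.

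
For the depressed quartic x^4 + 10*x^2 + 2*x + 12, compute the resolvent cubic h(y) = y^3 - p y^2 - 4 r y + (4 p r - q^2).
h(y) = y^3 - 10*y^2 - 48*y + 476

Identify coefficients: p = 10, q = 2, r = 12.
Plug into h(y) = y^3 - p y^2 - 4 r y + (4 p r - q^2):
  h(y) = y^3 - (10) y^2 - 4*(12) y + (4*(10)*(12) - (2)^2)
       = y^3 + (-10) y^2 + (-48) y + (476).
Simplifying: h(y) = y^3 - 10*y^2 - 48*y + 476.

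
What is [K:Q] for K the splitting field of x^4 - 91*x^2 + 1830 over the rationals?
[K:Q] = 4

f factors as (x^2 - 61)(x^2 - 30); the splitting field is K = Q(sqrt(61), sqrt(30)). Since 61, 30, and 1830 are all non-squares in Q, the three subfields Q(sqrt(61)), Q(sqrt(30)), Q(sqrt(1830)) are distinct degree-2 extensions, so [K:Q] = 4 (Klein four Galois group).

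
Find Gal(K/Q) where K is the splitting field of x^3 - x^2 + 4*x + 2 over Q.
Gal(K/Q) = S_3 (symmetric group of order 6)

Compute the discriminant of x^3 + (-1)*x^2 + (4)*x + (2): Δ = -484. Since Δ is not a rational square, the Galois group is not contained in A_3; it must be the full S_3 (irreducibility of the cubic rules out anything smaller).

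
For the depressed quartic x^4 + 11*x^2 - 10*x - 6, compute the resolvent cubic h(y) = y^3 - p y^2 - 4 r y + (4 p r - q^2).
h(y) = y^3 - 11*y^2 + 24*y - 364

Identify coefficients: p = 11, q = -10, r = -6.
Plug into h(y) = y^3 - p y^2 - 4 r y + (4 p r - q^2):
  h(y) = y^3 - (11) y^2 - 4*(-6) y + (4*(11)*(-6) - (-10)^2)
       = y^3 + (-11) y^2 + (24) y + (-364).
Simplifying: h(y) = y^3 - 11*y^2 + 24*y - 364.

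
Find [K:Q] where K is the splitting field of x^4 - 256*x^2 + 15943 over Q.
[K:Q] = 4

f factors as (x^2 - 107)(x^2 - 149); the splitting field is K = Q(sqrt(107), sqrt(149)). Since 107, 149, and 15943 are all non-squares in Q, the three subfields Q(sqrt(107)), Q(sqrt(149)), Q(sqrt(15943)) are distinct degree-2 extensions, so [K:Q] = 4 (Klein four Galois group).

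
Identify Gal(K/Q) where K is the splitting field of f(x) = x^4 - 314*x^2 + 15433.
Gal(K/Q) = V_4 (Klein four-group, Z/2Z × Z/2Z)

f factors as (x^2 - 61)(x^2 - 253), so the splitting field is K = Q(sqrt(61), sqrt(253)). The elements 61, 253, 15433 are all non-squares in Q, so sqrt(61) and sqrt(253) generate independent quadratic extensions. Thus [K:Q] = 4 and Gal(K/Q) is generated by the two order-2 automorphisms sqrt(61) ↦ -sqrt(61) and sqrt(253) ↦ -sqrt(253), giving V_4.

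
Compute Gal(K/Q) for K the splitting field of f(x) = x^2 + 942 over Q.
Gal(K/Q) = Z/2Z (cyclic of order 2)

x^2 + 942 is irreducible over Q since -942 is not a rational square. The splitting field Q(sqrt(-942)) has degree 2 over Q, and its unique nontrivial automorphism is sqrt(-942) ↦ -sqrt(-942). Hence Gal(Q(sqrt(-942))/Q) = Z/2Z.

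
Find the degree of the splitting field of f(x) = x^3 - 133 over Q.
[K:Q] = 6

x^3 - 133 has one real root r = 133^(1/3) and two complex roots r*zeta_3, r*zeta_3^2 where zeta_3 = e^(2*pi*i/3). The splitting field is Q(r, zeta_3). [Q(r):Q] = 3 and [Q(zeta_3):Q] = 2 with gcd = 1, so [Q(r, zeta_3):Q] = 3 * 2 = 6.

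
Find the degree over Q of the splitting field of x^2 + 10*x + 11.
[K:Q] = 2

The discriminant of x^2 + (10)*x + (11) is b^2 - 4c = 100 - (44) = 56. Since 56 is not a perfect square in Q, the polynomial is irreducible over Q. Its two roots generate a degree-2 extension, so [K:Q] = 2.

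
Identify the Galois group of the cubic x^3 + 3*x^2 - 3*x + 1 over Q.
Gal(K/Q) = S_3 (symmetric group of order 6)

Compute the discriminant of x^3 + (3)*x^2 + (-3)*x + (1): Δ = -108. Since Δ is not a rational square, the Galois group is not contained in A_3; it must be the full S_3 (irreducibility of the cubic rules out anything smaller).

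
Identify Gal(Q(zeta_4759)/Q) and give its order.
|Gal(Q(zeta_4759)/Q)| = phi(4759) = 4758; group ≅ (Z/4759Z)^* ≅ Z/4758Z

The n-th cyclotomic polynomial Φ_4759(x) is the minimal polynomial of zeta_4759 over Q and has degree phi(4759) = 4758. So Q(zeta_4759) is a degree-4758 Galois extension with Galois group (Z/4759Z)^*. (Z/4759Z)^* is cyclic since 4759 is an odd prime power (or 4). Hence Gal(Q(zeta_4759)/Q) ≅ Z/4758Z.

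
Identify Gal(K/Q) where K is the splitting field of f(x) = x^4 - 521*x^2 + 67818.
Gal(K/Q) = V_4 (Klein four-group, Z/2Z × Z/2Z)

f factors as (x^2 - 267)(x^2 - 254), so the splitting field is K = Q(sqrt(267), sqrt(254)). The elements 267, 254, 67818 are all non-squares in Q, so sqrt(267) and sqrt(254) generate independent quadratic extensions. Thus [K:Q] = 4 and Gal(K/Q) is generated by the two order-2 automorphisms sqrt(267) ↦ -sqrt(267) and sqrt(254) ↦ -sqrt(254), giving V_4.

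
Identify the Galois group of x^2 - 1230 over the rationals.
Gal(K/Q) = Z/2Z (cyclic of order 2)

x^2 - 1230 is irreducible over Q since 1230 is not a rational square. The splitting field Q(sqrt(1230)) has degree 2 over Q, and its unique nontrivial automorphism is sqrt(1230) ↦ -sqrt(1230). Hence Gal(Q(sqrt(1230))/Q) = Z/2Z.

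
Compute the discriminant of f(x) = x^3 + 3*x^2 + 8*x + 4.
Δ = -608

For x^3 + a x^2 + b x + c the discriminant is Δ = 18 a b c - 4 a^3 c + a^2 b^2 - 4 b^3 - 27 c^2.
Plug a = 3, b = 8, c = 4:
  18*(3)*(8)*(4) - 4*(3)^3*(4) + (3)^2*(8)^2 - 4*(8)^3 - 27*(4)^2
  = 1728 + (-432) + 576 + (-2048) + (-432)
  = -608.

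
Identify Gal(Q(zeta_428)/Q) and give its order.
|Gal(Q(zeta_428)/Q)| = phi(428) = 212; group ≅ (Z/428Z)^* ≅ Z/2Z × Z/106Z

The n-th cyclotomic polynomial Φ_428(x) is the minimal polynomial of zeta_428 over Q and has degree phi(428) = 212. So Q(zeta_428) is a degree-212 Galois extension with Galois group (Z/428Z)^*. By CRT, (Z/428Z)^* ≅ (Z/4Z)^* × (Z/107Z)^*. Each prime-power unit group is (Z/4Z)^* ≅ Z/2Z; (Z/107Z)^* ≅ Z/106Z. Hence Gal(Q(zeta_428)/Q) ≅ Z/2Z × Z/106Z.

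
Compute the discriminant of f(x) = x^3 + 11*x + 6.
Δ = -6296

For a depressed cubic x^3 + p x + q the discriminant is Δ = -4 p^3 - 27 q^2 = -4*(11)^3 - 27*(6)^2 = -5324 - 972 = -6296.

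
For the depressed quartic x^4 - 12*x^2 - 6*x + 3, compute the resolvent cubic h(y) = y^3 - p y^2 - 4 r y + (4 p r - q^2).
h(y) = y^3 + 12*y^2 - 12*y - 180

Identify coefficients: p = -12, q = -6, r = 3.
Plug into h(y) = y^3 - p y^2 - 4 r y + (4 p r - q^2):
  h(y) = y^3 - (-12) y^2 - 4*(3) y + (4*(-12)*(3) - (-6)^2)
       = y^3 + (12) y^2 + (-12) y + (-180).
Simplifying: h(y) = y^3 + 12*y^2 - 12*y - 180.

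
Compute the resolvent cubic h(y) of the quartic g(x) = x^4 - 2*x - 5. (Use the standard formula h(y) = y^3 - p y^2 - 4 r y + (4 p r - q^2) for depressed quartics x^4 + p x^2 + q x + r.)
h(y) = y^3 + 20*y - 4

Identify coefficients: p = 0, q = -2, r = -5.
Plug into h(y) = y^3 - p y^2 - 4 r y + (4 p r - q^2):
  h(y) = y^3 - (0) y^2 - 4*(-5) y + (4*(0)*(-5) - (-2)^2)
       = y^3 + (0) y^2 + (20) y + (-4).
Simplifying: h(y) = y^3 + 20*y - 4.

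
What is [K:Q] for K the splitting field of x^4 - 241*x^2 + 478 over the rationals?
[K:Q] = 4

f factors as (x^2 - 239)(x^2 - 2); the splitting field is K = Q(sqrt(239), sqrt(2)). Since 239, 2, and 478 are all non-squares in Q, the three subfields Q(sqrt(239)), Q(sqrt(2)), Q(sqrt(478)) are distinct degree-2 extensions, so [K:Q] = 4 (Klein four Galois group).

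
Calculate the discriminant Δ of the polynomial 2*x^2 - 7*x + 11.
Δ = -39

For a quadratic a x^2 + b x + c the discriminant is Δ = b^2 - 4ac = (-7)^2 - 4*(2)*(11) = 49 - (88) = -39.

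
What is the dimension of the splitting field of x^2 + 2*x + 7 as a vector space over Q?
[K:Q] = 2

The discriminant of x^2 + (2)*x + (7) is b^2 - 4c = 4 - (28) = -24. Since -24 is not a perfect square in Q, the polynomial is irreducible over Q. Its two roots generate a degree-2 extension, so [K:Q] = 2.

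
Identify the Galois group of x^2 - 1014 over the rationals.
Gal(K/Q) = Z/2Z (cyclic of order 2)

x^2 - 1014 is irreducible over Q since 1014 is not a rational square. The splitting field Q(sqrt(1014)) has degree 2 over Q, and its unique nontrivial automorphism is sqrt(1014) ↦ -sqrt(1014). Hence Gal(Q(sqrt(1014))/Q) = Z/2Z.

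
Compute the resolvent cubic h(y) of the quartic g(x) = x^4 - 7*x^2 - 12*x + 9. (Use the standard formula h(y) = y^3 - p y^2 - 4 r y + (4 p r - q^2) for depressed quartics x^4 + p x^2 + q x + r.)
h(y) = y^3 + 7*y^2 - 36*y - 396

Identify coefficients: p = -7, q = -12, r = 9.
Plug into h(y) = y^3 - p y^2 - 4 r y + (4 p r - q^2):
  h(y) = y^3 - (-7) y^2 - 4*(9) y + (4*(-7)*(9) - (-12)^2)
       = y^3 + (7) y^2 + (-36) y + (-396).
Simplifying: h(y) = y^3 + 7*y^2 - 36*y - 396.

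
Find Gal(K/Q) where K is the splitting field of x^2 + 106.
Gal(K/Q) = Z/2Z (cyclic of order 2)

x^2 + 106 is irreducible over Q since -106 is not a rational square. The splitting field Q(sqrt(-106)) has degree 2 over Q, and its unique nontrivial automorphism is sqrt(-106) ↦ -sqrt(-106). Hence Gal(Q(sqrt(-106))/Q) = Z/2Z.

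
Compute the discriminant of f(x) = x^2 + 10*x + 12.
Δ = 52

For a quadratic a x^2 + b x + c the discriminant is Δ = b^2 - 4ac = (10)^2 - 4*(1)*(12) = 100 - (48) = 52.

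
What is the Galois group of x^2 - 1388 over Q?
Gal(K/Q) = Z/2Z (cyclic of order 2)

x^2 - 1388 is irreducible over Q since 1388 is not a rational square. The splitting field Q(sqrt(1388)) has degree 2 over Q, and its unique nontrivial automorphism is sqrt(1388) ↦ -sqrt(1388). Hence Gal(Q(sqrt(1388))/Q) = Z/2Z.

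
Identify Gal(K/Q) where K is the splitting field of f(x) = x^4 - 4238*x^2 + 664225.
Gal(K/Q) = Z/2Z (cyclic of order 2)

f factors as (x^2 - 163)(x^2 - 4075), so the splitting field is K = Q(sqrt(163), sqrt(4075)). The squarefree part of 163 is 163 and the squarefree part of 4075 is also 163, so sqrt(163) and sqrt(4075) are both rational multiples of sqrt(163). Hence Q(sqrt(163)) = Q(sqrt(4075)) = Q(sqrt(163)), and the splitting field collapses to a single degree-2 extension with Galois group Z/2Z.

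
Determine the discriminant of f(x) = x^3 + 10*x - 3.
Δ = -4243

For a depressed cubic x^3 + p x + q the discriminant is Δ = -4 p^3 - 27 q^2 = -4*(10)^3 - 27*(-3)^2 = -4000 - 243 = -4243.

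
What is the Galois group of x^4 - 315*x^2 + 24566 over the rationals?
Gal(K/Q) = V_4 (Klein four-group, Z/2Z × Z/2Z)

f factors as (x^2 - 173)(x^2 - 142), so the splitting field is K = Q(sqrt(173), sqrt(142)). The elements 173, 142, 24566 are all non-squares in Q, so sqrt(173) and sqrt(142) generate independent quadratic extensions. Thus [K:Q] = 4 and Gal(K/Q) is generated by the two order-2 automorphisms sqrt(173) ↦ -sqrt(173) and sqrt(142) ↦ -sqrt(142), giving V_4.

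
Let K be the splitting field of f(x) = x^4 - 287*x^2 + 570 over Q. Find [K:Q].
[K:Q] = 4

f factors as (x^2 - 285)(x^2 - 2); the splitting field is K = Q(sqrt(285), sqrt(2)). Since 285, 2, and 570 are all non-squares in Q, the three subfields Q(sqrt(285)), Q(sqrt(2)), Q(sqrt(570)) are distinct degree-2 extensions, so [K:Q] = 4 (Klein four Galois group).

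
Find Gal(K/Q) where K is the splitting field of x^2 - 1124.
Gal(K/Q) = Z/2Z (cyclic of order 2)

x^2 - 1124 is irreducible over Q since 1124 is not a rational square. The splitting field Q(sqrt(1124)) has degree 2 over Q, and its unique nontrivial automorphism is sqrt(1124) ↦ -sqrt(1124). Hence Gal(Q(sqrt(1124))/Q) = Z/2Z.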